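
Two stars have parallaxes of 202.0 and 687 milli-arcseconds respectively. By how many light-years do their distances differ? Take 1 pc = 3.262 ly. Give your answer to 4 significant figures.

11.40 ly

d_A = 1/0.2020″ = 4.9505 pc; d_B = 1/0.6870″ = 1.4556 pc.
|d_B − d_A| = |1.4556 − 4.9505| = 3.4949 pc = 3.4949 × 3.262 ly = 11.4 ly.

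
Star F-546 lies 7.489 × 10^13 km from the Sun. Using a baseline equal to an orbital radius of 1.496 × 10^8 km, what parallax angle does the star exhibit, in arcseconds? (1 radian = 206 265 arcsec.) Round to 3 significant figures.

0.412 arcsec

θ ≈ B/d = (1.496 × 10^8) / (7.489 × 10^13) = 1.9976 × 10^-6 rad.
In arcseconds: 1.9976 × 10^-6 × 206265 = 0.41203″.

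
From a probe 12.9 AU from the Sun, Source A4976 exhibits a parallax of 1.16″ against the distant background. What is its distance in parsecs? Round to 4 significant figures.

11.12 pc

With baseline B (in AU) and parallax p (in arcsec), d = B/p parsecs.
d = 12.9 / 1.16 = 11.121 pc.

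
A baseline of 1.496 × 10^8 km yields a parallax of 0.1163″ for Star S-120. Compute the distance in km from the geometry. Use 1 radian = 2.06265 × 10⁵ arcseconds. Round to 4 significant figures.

θ = 0.1163″ = 0.1163/206265 = 5.6384 × 10^-7 rad.
d = B/θ = (1.496 × 10^8) / (5.6384 × 10^-7) = 2.6532 × 10^14 km.

2.653 × 10^14 km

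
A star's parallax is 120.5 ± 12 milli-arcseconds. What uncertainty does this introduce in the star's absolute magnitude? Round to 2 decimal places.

σ_M = 0.22 mag

M = m − 5 log₁₀ d + 5 = m + 5 log₁₀ p + 5, so ∂M/∂p = 5/(p ln 10).
σ_M = (5/ln 10) · (σ_p/p) = 2.1715 × 12/120.5 = 2.1715 × 0.099585 = 0.21625.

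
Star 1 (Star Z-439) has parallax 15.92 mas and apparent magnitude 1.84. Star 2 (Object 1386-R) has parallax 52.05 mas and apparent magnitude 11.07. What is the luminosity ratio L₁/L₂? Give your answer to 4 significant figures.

L₁/L₂ = 52600

d₁ = 1/p₁ = 1/0.01592″ = 62.814 pc; d₂ = 1/p₂ = 1/0.05205″ = 19.212 pc.
M₁ = m₁ − 5 log₁₀ d₁ + 5 = 1.84 − 8.9903 + 5 = -2.1503.
M₂ = 11.07 − 6.4179 + 5 = 9.6521.
L₁/L₂ = 10^(0.4(M₂ − M₁)) = 10^(0.4 × 11.8024) = 10^4.72096 = 52597.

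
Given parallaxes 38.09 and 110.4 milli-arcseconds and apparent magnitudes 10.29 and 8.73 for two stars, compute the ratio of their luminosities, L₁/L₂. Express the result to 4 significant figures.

L₁/L₂ = 1.997

d₁ = 1/p₁ = 1/0.03809″ = 26.254 pc; d₂ = 1/p₂ = 1/0.1104″ = 9.058 pc.
M₁ = m₁ − 5 log₁₀ d₁ + 5 = 10.29 − 7.0960 + 5 = 8.1940.
M₂ = 8.73 − 4.7852 + 5 = 8.9448.
L₁/L₂ = 10^(0.4(M₂ − M₁)) = 10^(0.4 × 0.7508) = 10^0.30032 = 1.9967.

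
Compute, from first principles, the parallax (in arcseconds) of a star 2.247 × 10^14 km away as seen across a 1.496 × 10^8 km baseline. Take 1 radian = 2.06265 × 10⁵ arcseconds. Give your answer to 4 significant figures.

θ ≈ B/d = (1.496 × 10^8) / (2.247 × 10^14) = 6.6578 × 10^-7 rad.
In arcseconds: 6.6578 × 10^-7 × 206265 = 0.13733″.

0.1373 arcsec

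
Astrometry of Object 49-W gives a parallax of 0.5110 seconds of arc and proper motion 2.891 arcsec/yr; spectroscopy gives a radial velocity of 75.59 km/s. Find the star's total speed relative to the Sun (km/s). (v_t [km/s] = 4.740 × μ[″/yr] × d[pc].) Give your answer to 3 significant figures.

d = 1/p = 1/0.5110″ = 1.9569 pc.
v_t = 4.740 μ d = 4.740 × 2.891 × 1.9569 = 26.816 km/s.
v = √(v_r² + v_t²) = √(75.59² + 26.816²) = √6432.95 = 80.206 km/s.

80.2 km/s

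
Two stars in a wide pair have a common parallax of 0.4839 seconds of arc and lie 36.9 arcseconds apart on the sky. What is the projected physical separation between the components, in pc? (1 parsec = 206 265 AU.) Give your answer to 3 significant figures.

d = 1/p = 1/0.4839″ = 2.0665 pc.
At distance d (pc), an angle of θ arcsec spans θ·d AU: s = 36.9 × 2.0665 = 76.254 AU.
= 76.254 / 206265 = 0.00036969 pc.

0.000370 pc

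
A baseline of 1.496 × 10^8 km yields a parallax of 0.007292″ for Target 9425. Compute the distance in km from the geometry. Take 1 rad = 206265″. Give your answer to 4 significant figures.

4.232 × 10^15 km

θ = 0.007292″ = 0.007292/206265 = 3.5353 × 10^-8 rad.
d = B/θ = (1.496 × 10^8) / (3.5353 × 10^-8) = 4.2316 × 10^15 km.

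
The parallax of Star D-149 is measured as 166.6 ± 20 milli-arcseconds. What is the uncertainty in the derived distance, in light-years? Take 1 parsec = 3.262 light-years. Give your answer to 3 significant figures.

2.35 ly

d = 1/p, so σ_d = σ_p / p².
σ_d = 0.0200 / (0.1666)² = 0.0200 / 0.027756 = 0.72056 pc = 0.72056 × 3.262 ly = 2.3505 ly.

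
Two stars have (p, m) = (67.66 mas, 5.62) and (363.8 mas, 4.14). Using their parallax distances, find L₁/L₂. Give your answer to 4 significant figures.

d₁ = 1/p₁ = 1/0.06766″ = 14.78 pc; d₂ = 1/p₂ = 1/0.3638″ = 2.7488 pc.
M₁ = m₁ − 5 log₁₀ d₁ + 5 = 5.62 − 5.8484 + 5 = 4.7716.
M₂ = 4.14 − 2.1957 + 5 = 6.9443.
L₁/L₂ = 10^(0.4(M₂ − M₁)) = 10^(0.4 × 2.1727) = 10^0.86908 = 7.3974.

L₁/L₂ = 7.397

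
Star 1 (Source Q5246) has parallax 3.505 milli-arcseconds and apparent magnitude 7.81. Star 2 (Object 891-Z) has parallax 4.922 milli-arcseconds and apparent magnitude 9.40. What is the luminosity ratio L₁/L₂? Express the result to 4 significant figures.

L₁/L₂ = 8.529

d₁ = 1/p₁ = 1/0.003505″ = 285.31 pc; d₂ = 1/p₂ = 1/0.004922″ = 203.17 pc.
M₁ = m₁ − 5 log₁₀ d₁ + 5 = 7.81 − 12.2766 + 5 = 0.5334.
M₂ = 9.40 − 11.5393 + 5 = 2.8607.
L₁/L₂ = 10^(0.4(M₂ − M₁)) = 10^(0.4 × 2.3273) = 10^0.93092 = 8.5294.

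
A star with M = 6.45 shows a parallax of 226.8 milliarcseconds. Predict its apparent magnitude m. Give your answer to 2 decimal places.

m = 4.67

d = 1/p = 1/0.2268″ = 4.4092 pc.
m − M = 5 log₁₀ d − 5 = 5 log₁₀(4.4092) − 5 = 3.2218 − 5 = -1.7782.
m = M + (m − M) = 6.45 + (-1.7782) = 4.67.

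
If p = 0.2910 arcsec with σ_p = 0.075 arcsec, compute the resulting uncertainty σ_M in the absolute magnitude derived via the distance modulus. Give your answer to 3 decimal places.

σ_M = 0.560 mag

M = m − 5 log₁₀ d + 5 = m + 5 log₁₀ p + 5, so ∂M/∂p = 5/(p ln 10).
σ_M = (5/ln 10) · (σ_p/p) = 2.1715 × 0.075/0.2910 = 2.1715 × 0.25773 = 0.55966.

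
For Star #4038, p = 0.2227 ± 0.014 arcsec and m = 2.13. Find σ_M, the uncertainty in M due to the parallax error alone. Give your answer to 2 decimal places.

M = m − 5 log₁₀ d + 5 = m + 5 log₁₀ p + 5, so ∂M/∂p = 5/(p ln 10).
σ_M = (5/ln 10) · (σ_p/p) = 2.1715 × 0.014/0.2227 = 2.1715 × 0.062865 = 0.13651.

σ_M = 0.14 mag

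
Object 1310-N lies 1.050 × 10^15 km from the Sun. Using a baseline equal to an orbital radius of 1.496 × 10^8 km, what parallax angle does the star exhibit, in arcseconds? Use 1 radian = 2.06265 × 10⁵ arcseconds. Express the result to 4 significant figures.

θ ≈ B/d = (1.496 × 10^8) / (1.050 × 10^15) = 1.4248 × 10^-7 rad.
In arcseconds: 1.4248 × 10^-7 × 206265 = 0.029389″.

0.02939 arcsec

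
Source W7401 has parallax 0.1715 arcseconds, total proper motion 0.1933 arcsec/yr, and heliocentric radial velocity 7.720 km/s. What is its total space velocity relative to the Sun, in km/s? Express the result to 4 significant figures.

9.388 km/s

d = 1/p = 1/0.1715″ = 5.8309 pc.
v_t = 4.740 μ d = 4.740 × 0.1933 × 5.8309 = 5.3425 km/s.
v = √(v_r² + v_t²) = √(7.720² + 5.3425²) = √88.1407 = 9.3883 km/s.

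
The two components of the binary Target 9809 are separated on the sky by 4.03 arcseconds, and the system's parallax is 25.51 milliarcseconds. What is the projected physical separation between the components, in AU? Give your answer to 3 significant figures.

d = 1/p = 1/0.02551″ = 39.2 pc.
At distance d (pc), an angle of θ arcsec spans θ·d AU: s = 4.03 × 39.2 = 157.98 AU.

158 AU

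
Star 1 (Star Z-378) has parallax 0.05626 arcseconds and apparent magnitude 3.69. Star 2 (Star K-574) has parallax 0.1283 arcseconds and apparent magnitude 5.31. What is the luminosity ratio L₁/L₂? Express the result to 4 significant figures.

d₁ = 1/p₁ = 1/0.05626″ = 17.775 pc; d₂ = 1/p₂ = 1/0.1283″ = 7.7942 pc.
M₁ = m₁ − 5 log₁₀ d₁ + 5 = 3.69 − 6.2490 + 5 = 2.4410.
M₂ = 5.31 − 4.4589 + 5 = 5.8511.
L₁/L₂ = 10^(0.4(M₂ − M₁)) = 10^(0.4 × 3.4101) = 10^1.36404 = 23.123.

L₁/L₂ = 23.12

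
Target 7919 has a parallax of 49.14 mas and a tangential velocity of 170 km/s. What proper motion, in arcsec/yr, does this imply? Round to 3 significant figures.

1.76 arcsec/yr

d = 1/p = 1/0.04914″ = 20.35 pc.
μ = v_t / (4.74 d) = 170 / (4.74 × 20.35) = 170 / 96.459 = 1.7624 ″/yr.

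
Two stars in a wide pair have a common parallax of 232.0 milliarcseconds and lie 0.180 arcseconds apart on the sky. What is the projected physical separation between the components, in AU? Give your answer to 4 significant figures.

0.7759 AU

d = 1/p = 1/0.2320″ = 4.3103 pc.
At distance d (pc), an angle of θ arcsec spans θ·d AU: s = 0.180 × 4.3103 = 0.77585 AU.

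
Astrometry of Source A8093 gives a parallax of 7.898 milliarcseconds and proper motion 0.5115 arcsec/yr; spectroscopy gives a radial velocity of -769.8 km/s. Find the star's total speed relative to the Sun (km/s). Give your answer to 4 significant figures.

828.8 km/s

d = 1/p = 1/0.007898″ = 126.61 pc.
v_t = 4.740 μ d = 4.740 × 0.5115 × 126.61 = 306.97 km/s.
v = √(v_r² + v_t²) = √((-769.8)² + 306.97²) = √686823 = 828.75 km/s.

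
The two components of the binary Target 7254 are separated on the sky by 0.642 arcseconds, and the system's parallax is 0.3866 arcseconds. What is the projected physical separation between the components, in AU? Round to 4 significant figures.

1.661 AU

d = 1/p = 1/0.3866″ = 2.5867 pc.
At distance d (pc), an angle of θ arcsec spans θ·d AU: s = 0.642 × 2.5867 = 1.6607 AU.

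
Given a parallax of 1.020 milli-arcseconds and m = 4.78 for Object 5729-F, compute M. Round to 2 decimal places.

M = -5.18

d = 1/p = 1/0.001020″ = 980.39 pc.
m − M = 5 log₁₀(980.39) − 5 = 14.9570 − 5 = 9.9570.
M = m − (m − M) = 4.78 − 9.9570 = -5.18.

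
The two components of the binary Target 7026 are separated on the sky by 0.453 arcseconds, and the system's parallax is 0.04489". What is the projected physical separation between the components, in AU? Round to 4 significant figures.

10.09 AU

d = 1/p = 1/0.04489″ = 22.277 pc.
At distance d (pc), an angle of θ arcsec spans θ·d AU: s = 0.453 × 22.277 = 10.091 AU.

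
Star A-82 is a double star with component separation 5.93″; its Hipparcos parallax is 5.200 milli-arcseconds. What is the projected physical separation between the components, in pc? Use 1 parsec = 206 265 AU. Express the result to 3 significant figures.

0.00553 pc

d = 1/p = 1/0.005200″ = 192.31 pc.
At distance d (pc), an angle of θ arcsec spans θ·d AU: s = 5.93 × 192.31 = 1140.4 AU.
= 1140.4 / 206265 = 0.0055288 pc.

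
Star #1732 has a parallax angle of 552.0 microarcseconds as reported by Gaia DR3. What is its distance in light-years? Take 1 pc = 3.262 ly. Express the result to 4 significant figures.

5909 light years

p = 552.0 microarcseconds = 0.0005520 arcsec.
d = 1/p = 1/0.0005520 = 1811.6 pc.
In light-years: 1811.6 × 3.262 = 5909.4 ly.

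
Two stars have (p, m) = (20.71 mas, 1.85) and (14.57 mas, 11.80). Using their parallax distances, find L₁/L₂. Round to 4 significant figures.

L₁/L₂ = 4727

d₁ = 1/p₁ = 1/0.02071″ = 48.286 pc; d₂ = 1/p₂ = 1/0.01457″ = 68.634 pc.
M₁ = m₁ − 5 log₁₀ d₁ + 5 = 1.85 − 8.4191 + 5 = -1.5691.
M₂ = 11.80 − 9.1827 + 5 = 7.6173.
L₁/L₂ = 10^(0.4(M₂ − M₁)) = 10^(0.4 × 9.1864) = 10^3.67456 = 4726.7.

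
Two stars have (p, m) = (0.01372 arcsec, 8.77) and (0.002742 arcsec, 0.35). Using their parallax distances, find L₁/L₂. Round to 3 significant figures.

d₁ = 1/p₁ = 1/0.01372″ = 72.886 pc; d₂ = 1/p₂ = 1/0.002742″ = 364.7 pc.
M₁ = m₁ − 5 log₁₀ d₁ + 5 = 8.77 − 9.3132 + 5 = 4.4568.
M₂ = 0.35 − 12.8097 + 5 = -7.4597.
L₁/L₂ = 10^(0.4(M₂ − M₁)) = 10^(0.4 × (-11.9165)) = 10^(-4.76660) = 0.000017116.

L₁/L₂ = 1.71 × 10^-5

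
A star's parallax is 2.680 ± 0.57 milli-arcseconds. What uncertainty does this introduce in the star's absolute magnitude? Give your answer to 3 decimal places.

σ_M = 0.462 mag

M = m − 5 log₁₀ d + 5 = m + 5 log₁₀ p + 5, so ∂M/∂p = 5/(p ln 10).
σ_M = (5/ln 10) · (σ_p/p) = 2.1715 × 0.57/2.680 = 2.1715 × 0.21269 = 0.46186.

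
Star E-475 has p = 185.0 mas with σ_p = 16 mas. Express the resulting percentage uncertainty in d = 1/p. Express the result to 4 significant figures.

8.649%

For d = 1/p, |σ_d/d| = |σ_p/p|.
σ_p/p = 16 / 185.0 = 0.086486 = 8.6486%.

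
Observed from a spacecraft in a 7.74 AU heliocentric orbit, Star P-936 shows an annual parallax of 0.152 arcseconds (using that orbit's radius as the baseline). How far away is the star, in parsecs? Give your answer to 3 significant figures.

50.9 pc

With baseline B (in AU) and parallax p (in arcsec), d = B/p parsecs.
d = 7.74 / 0.152 = 50.921 pc.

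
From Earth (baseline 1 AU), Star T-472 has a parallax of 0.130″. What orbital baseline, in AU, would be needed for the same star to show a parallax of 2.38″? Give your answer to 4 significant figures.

18.31 AU

Parallax scales linearly with baseline: p ∝ B, so B = p_target / p_Earth × 1 AU.
B = 2.38 / 0.130 = 18.308 AU.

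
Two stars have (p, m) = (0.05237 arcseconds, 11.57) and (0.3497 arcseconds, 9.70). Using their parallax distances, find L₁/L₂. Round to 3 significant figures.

d₁ = 1/p₁ = 1/0.05237″ = 19.095 pc; d₂ = 1/p₂ = 1/0.3497″ = 2.8596 pc.
M₁ = m₁ − 5 log₁₀ d₁ + 5 = 11.57 − 6.4046 + 5 = 10.1654.
M₂ = 9.70 − 2.2815 + 5 = 12.4185.
L₁/L₂ = 10^(0.4(M₂ − M₁)) = 10^(0.4 × 2.2531) = 10^0.90124 = 7.966.

L₁/L₂ = 7.97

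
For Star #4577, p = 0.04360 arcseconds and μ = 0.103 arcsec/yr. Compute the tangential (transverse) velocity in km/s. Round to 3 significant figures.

11.2 km/s

d = 1/p = 1/0.04360″ = 22.936 pc.
v_t = 4.74 × μ × d = 4.74 × 0.103 × 22.936 = 11.198 km/s.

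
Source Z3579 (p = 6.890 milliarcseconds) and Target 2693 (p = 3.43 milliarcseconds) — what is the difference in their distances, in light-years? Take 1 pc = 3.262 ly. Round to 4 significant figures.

d_A = 1/0.006890″ = 145.14 pc; d_B = 1/0.003430″ = 291.55 pc.
|d_B − d_A| = |291.55 − 145.14| = 146.41 pc = 146.41 × 3.262 ly = 477.59 ly.

477.6 ly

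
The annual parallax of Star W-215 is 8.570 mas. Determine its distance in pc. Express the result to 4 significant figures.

p = 8.570 mas = 0.008570 arcsec.
d = 1/p = 1/0.008570 = 116.69 pc.

116.7 pc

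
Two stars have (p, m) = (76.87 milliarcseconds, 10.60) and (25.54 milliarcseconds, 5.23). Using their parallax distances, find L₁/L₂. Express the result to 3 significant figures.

L₁/L₂ = 0.000785

d₁ = 1/p₁ = 1/0.07687″ = 13.009 pc; d₂ = 1/p₂ = 1/0.02554″ = 39.154 pc.
M₁ = m₁ − 5 log₁₀ d₁ + 5 = 10.60 − 5.5712 + 5 = 10.0288.
M₂ = 5.23 − 7.9639 + 5 = 2.2661.
L₁/L₂ = 10^(0.4(M₂ − M₁)) = 10^(0.4 × (-7.7627)) = 10^(-3.10508) = 0.00078509.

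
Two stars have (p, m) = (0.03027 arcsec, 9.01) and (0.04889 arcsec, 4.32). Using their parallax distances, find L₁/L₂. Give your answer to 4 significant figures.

L₁/L₂ = 0.03471

d₁ = 1/p₁ = 1/0.03027″ = 33.036 pc; d₂ = 1/p₂ = 1/0.04889″ = 20.454 pc.
M₁ = m₁ − 5 log₁₀ d₁ + 5 = 9.01 − 7.5949 + 5 = 6.4151.
M₂ = 4.32 − 6.5539 + 5 = 2.7661.
L₁/L₂ = 10^(0.4(M₂ − M₁)) = 10^(0.4 × (-3.6490)) = 10^(-1.45960) = 0.034706.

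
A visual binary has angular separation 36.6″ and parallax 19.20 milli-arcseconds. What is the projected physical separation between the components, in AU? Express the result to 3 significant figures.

d = 1/p = 1/0.01920″ = 52.083 pc.
At distance d (pc), an angle of θ arcsec spans θ·d AU: s = 36.6 × 52.083 = 1906.2 AU.

1910 AU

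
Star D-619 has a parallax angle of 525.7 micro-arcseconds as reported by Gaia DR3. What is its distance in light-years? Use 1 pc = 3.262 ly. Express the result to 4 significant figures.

p = 525.7 micro-arcseconds = 0.0005257 arcsec.
d = 1/p = 1/0.0005257 = 1902.2 pc.
In light-years: 1902.2 × 3.262 = 6205 ly.

6205 light years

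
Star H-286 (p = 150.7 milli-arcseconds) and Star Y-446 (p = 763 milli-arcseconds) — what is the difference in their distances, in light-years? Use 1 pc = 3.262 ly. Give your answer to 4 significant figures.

17.37 ly

d_A = 1/0.1507″ = 6.6357 pc; d_B = 1/0.7630″ = 1.3106 pc.
|d_B − d_A| = |1.3106 − 6.6357| = 5.3251 pc = 5.3251 × 3.262 ly = 17.37 ly.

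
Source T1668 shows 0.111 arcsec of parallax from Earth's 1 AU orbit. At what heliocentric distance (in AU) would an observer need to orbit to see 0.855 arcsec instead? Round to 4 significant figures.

Parallax scales linearly with baseline: p ∝ B, so B = p_target / p_Earth × 1 AU.
B = 0.855 / 0.111 = 7.7027 AU.

7.703 AU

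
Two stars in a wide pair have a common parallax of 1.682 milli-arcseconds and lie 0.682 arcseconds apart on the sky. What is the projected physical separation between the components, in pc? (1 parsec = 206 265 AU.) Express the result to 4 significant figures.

d = 1/p = 1/0.001682″ = 594.53 pc.
At distance d (pc), an angle of θ arcsec spans θ·d AU: s = 0.682 × 594.53 = 405.47 AU.
= 405.47 / 206265 = 0.0019658 pc.

0.001966 pc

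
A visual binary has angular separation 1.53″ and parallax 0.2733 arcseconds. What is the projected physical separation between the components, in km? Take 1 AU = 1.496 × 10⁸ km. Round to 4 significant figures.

8.375 × 10^8 km

d = 1/p = 1/0.2733″ = 3.659 pc.
At distance d (pc), an angle of θ arcsec spans θ·d AU: s = 1.53 × 3.659 = 5.5983 AU.
= 5.5983 × 1.496 × 10⁸ km = 8.3751 × 10^8 km.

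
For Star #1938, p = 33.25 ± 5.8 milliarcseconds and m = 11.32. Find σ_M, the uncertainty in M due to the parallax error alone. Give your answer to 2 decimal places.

M = m − 5 log₁₀ d + 5 = m + 5 log₁₀ p + 5, so ∂M/∂p = 5/(p ln 10).
σ_M = (5/ln 10) · (σ_p/p) = 2.1715 × 5.8/33.25 = 2.1715 × 0.17444 = 0.3788.

σ_M = 0.38 mag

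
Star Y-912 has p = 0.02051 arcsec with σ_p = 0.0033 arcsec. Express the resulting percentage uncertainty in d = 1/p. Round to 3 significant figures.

16.1%

For d = 1/p, |σ_d/d| = |σ_p/p|.
σ_p/p = 0.0033 / 0.02051 = 0.1609 = 16.09%.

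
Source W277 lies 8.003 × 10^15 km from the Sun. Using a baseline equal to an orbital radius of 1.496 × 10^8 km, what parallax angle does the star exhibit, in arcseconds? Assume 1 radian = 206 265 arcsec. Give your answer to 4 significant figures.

0.003856 arcsec

θ ≈ B/d = (1.496 × 10^8) / (8.003 × 10^15) = 1.8693 × 10^-8 rad.
In arcseconds: 1.8693 × 10^-8 × 206265 = 0.0038557″.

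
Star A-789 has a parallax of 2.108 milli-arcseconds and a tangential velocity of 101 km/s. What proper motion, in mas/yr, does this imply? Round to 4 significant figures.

44.92 mas/yr

d = 1/p = 1/0.002108″ = 474.38 pc.
μ = v_t / (4.74 d) = 101 / (4.74 × 474.38) = 101 / 2248.6 = 0.044917 ″/yr = 44.917 mas/yr.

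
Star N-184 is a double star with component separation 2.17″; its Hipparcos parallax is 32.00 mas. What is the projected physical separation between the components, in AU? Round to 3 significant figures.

d = 1/p = 1/0.03200″ = 31.25 pc.
At distance d (pc), an angle of θ arcsec spans θ·d AU: s = 2.17 × 31.25 = 67.813 AU.

67.8 AU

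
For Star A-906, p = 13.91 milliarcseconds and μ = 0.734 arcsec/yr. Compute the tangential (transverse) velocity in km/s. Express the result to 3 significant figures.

d = 1/p = 1/0.01391″ = 71.891 pc.
v_t = 4.74 × μ × d = 4.74 × 0.734 × 71.891 = 250.12 km/s.

250 km/s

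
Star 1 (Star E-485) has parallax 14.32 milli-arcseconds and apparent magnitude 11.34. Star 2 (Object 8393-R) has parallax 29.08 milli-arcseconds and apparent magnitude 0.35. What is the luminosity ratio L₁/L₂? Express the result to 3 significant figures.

L₁/L₂ = 0.000166

d₁ = 1/p₁ = 1/0.01432″ = 69.832 pc; d₂ = 1/p₂ = 1/0.02908″ = 34.388 pc.
M₁ = m₁ − 5 log₁₀ d₁ + 5 = 11.34 − 9.2203 + 5 = 7.1197.
M₂ = 0.35 − 7.6820 + 5 = -2.3320.
L₁/L₂ = 10^(0.4(M₂ − M₁)) = 10^(0.4 × (-9.4517)) = 10^(-3.78068) = 0.0001657.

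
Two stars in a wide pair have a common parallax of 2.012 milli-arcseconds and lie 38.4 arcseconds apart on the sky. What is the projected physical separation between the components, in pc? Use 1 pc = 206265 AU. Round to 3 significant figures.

d = 1/p = 1/0.002012″ = 497.02 pc.
At distance d (pc), an angle of θ arcsec spans θ·d AU: s = 38.4 × 497.02 = 19086 AU.
= 19086 / 206265 = 0.092531 pc.

0.0925 pc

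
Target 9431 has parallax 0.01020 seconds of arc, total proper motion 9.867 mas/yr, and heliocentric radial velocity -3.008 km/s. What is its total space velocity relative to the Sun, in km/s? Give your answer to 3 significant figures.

d = 1/p = 1/0.01020″ = 98.039 pc.
μ = 9.867 mas/yr = 0.009867 ″/yr.
v_t = 4.740 μ d = 4.740 × 0.009867 × 98.039 = 4.5852 km/s.
v = √(v_r² + v_t²) = √((-3.008)² + 4.5852²) = √30.0721 = 5.4838 km/s.

5.48 km/s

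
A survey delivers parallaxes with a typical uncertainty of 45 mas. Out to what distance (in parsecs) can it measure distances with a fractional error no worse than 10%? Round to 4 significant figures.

σ_d/d = σ_p/p, so the condition is σ_p/p ≤ 0.10, i.e. p ≥ σ_p/0.10.
p_min = 45/0.10 = 450 mas = 0.45 arcsec.
d_max = 1/p_min = 1/0.45 = 2.2222 pc.

2.222 pc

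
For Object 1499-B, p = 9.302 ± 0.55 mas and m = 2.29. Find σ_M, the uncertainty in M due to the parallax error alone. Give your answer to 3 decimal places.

M = m − 5 log₁₀ d + 5 = m + 5 log₁₀ p + 5, so ∂M/∂p = 5/(p ln 10).
σ_M = (5/ln 10) · (σ_p/p) = 2.1715 × 0.55/9.302 = 2.1715 × 0.059127 = 0.12839.

σ_M = 0.128 mag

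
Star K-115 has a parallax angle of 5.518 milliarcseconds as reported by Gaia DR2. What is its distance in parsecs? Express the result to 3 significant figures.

181 pc

p = 5.518 milliarcseconds = 0.005518 arcsec.
d = 1/p = 1/0.005518 = 181.23 pc.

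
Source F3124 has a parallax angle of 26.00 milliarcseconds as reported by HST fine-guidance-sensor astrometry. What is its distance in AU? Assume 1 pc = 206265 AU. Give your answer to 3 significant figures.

p = 26.00 milliarcseconds = 0.02600 arcsec.
d = 1/p = 1/0.02600 = 38.462 pc.
In AU: 38.462 × 206265 = 7.9334 × 10^6 AU.

7.93 × 10^6 AU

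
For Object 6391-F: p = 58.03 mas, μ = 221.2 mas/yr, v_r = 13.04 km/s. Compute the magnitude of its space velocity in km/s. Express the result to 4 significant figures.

d = 1/p = 1/0.05803″ = 17.232 pc.
μ = 221.2 mas/yr = 0.2212 ″/yr.
v_t = 4.740 μ d = 4.740 × 0.2212 × 17.232 = 18.068 km/s.
v = √(v_r² + v_t²) = √(13.04² + 18.068²) = √496.494 = 22.282 km/s.

22.28 km/s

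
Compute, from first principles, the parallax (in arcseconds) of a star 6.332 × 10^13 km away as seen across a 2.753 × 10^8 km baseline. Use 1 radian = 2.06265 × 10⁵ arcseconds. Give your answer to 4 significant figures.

θ ≈ B/d = (2.753 × 10^8) / (6.332 × 10^13) = 4.3478 × 10^-6 rad.
In arcseconds: 4.3478 × 10^-6 × 206265 = 0.8968″.

0.8968 arcsec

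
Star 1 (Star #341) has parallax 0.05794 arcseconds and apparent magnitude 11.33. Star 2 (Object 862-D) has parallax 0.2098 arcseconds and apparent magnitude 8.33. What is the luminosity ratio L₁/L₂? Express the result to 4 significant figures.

d₁ = 1/p₁ = 1/0.05794″ = 17.259 pc; d₂ = 1/p₂ = 1/0.2098″ = 4.7664 pc.
M₁ = m₁ − 5 log₁₀ d₁ + 5 = 11.33 − 6.1851 + 5 = 10.1449.
M₂ = 8.33 − 3.3910 + 5 = 9.9390.
L₁/L₂ = 10^(0.4(M₂ − M₁)) = 10^(0.4 × (-0.2059)) = 10^(-0.08236) = 0.82726.

L₁/L₂ = 0.8273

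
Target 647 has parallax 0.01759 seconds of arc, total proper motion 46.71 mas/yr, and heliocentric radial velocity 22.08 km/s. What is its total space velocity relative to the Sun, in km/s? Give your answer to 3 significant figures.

d = 1/p = 1/0.01759″ = 56.85 pc.
μ = 46.71 mas/yr = 0.04671 ″/yr.
v_t = 4.740 μ d = 4.740 × 0.04671 × 56.85 = 12.587 km/s.
v = √(v_r² + v_t²) = √(22.08² + 12.587²) = √645.959 = 25.416 km/s.

25.4 km/s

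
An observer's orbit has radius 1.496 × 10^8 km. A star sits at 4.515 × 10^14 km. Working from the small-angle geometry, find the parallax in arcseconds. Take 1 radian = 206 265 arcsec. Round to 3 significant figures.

θ ≈ B/d = (1.496 × 10^8) / (4.515 × 10^14) = 3.3134 × 10^-7 rad.
In arcseconds: 3.3134 × 10^-7 × 206265 = 0.068344″.

0.0683 arcsec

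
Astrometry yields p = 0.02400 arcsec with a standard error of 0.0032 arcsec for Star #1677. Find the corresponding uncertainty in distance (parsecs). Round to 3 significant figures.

5.56 pc

d = 1/p, so σ_d = σ_p / p².
σ_d = 0.00320 / (0.02400)² = 0.00320 / 0.000576 = 5.5556 pc.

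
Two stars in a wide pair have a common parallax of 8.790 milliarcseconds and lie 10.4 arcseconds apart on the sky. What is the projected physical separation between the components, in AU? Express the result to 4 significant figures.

d = 1/p = 1/0.008790″ = 113.77 pc.
At distance d (pc), an angle of θ arcsec spans θ·d AU: s = 10.4 × 113.77 = 1183.2 AU.

1183 AU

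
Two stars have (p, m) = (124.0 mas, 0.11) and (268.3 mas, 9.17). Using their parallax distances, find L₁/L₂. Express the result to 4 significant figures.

d₁ = 1/p₁ = 1/0.1240″ = 8.0645 pc; d₂ = 1/p₂ = 1/0.2683″ = 3.7272 pc.
M₁ = m₁ − 5 log₁₀ d₁ + 5 = 0.11 − 4.5329 + 5 = 0.5771.
M₂ = 9.17 − 2.8569 + 5 = 11.3131.
L₁/L₂ = 10^(0.4(M₂ − M₁)) = 10^(0.4 × 10.7360) = 10^4.29440 = 19697.

L₁/L₂ = 19700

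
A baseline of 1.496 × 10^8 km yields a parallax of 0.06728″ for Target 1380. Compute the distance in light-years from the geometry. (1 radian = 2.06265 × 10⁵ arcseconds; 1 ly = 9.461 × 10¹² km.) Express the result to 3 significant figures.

θ = 0.06728″ = 0.06728/206265 = 3.2618 × 10^-7 rad.
d = B/θ = (1.496 × 10^8) / (3.2618 × 10^-7) = 4.5864 × 10^14 km = (4.5864 × 10^14) / (9.461 × 10^12) ly = 48.477 ly.

48.5 ly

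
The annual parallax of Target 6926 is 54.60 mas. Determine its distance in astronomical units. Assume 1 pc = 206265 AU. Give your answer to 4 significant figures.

p = 54.60 mas = 0.05460 arcsec.
d = 1/p = 1/0.05460 = 18.315 pc.
In AU: 18.315 × 206265 = 3.7777 × 10^6 AU.

3.778 × 10^6 AU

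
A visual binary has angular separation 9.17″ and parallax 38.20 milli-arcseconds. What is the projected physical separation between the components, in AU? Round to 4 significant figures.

240.1 AU

d = 1/p = 1/0.03820″ = 26.178 pc.
At distance d (pc), an angle of θ arcsec spans θ·d AU: s = 9.17 × 26.178 = 240.05 AU.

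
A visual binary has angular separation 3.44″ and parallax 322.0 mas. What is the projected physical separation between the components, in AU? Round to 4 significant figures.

d = 1/p = 1/0.3220″ = 3.1056 pc.
At distance d (pc), an angle of θ arcsec spans θ·d AU: s = 3.44 × 3.1056 = 10.683 AU.

10.68 AU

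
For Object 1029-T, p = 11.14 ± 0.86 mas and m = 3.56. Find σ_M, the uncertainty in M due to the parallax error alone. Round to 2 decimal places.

M = m − 5 log₁₀ d + 5 = m + 5 log₁₀ p + 5, so ∂M/∂p = 5/(p ln 10).
σ_M = (5/ln 10) · (σ_p/p) = 2.1715 × 0.86/11.14 = 2.1715 × 0.077199 = 0.16764.

σ_M = 0.17 mag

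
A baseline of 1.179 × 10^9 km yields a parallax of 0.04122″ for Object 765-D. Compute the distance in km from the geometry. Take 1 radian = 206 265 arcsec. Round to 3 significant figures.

5.90 × 10^15 km

θ = 0.04122″ = 0.04122/206265 = 1.9984 × 10^-7 rad.
d = B/θ = (1.179 × 10^9) / (1.9984 × 10^-7) = 5.8997 × 10^15 km.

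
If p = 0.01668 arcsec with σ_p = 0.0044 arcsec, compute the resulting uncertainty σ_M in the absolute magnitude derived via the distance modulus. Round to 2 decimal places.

σ_M = 0.57 mag

M = m − 5 log₁₀ d + 5 = m + 5 log₁₀ p + 5, so ∂M/∂p = 5/(p ln 10).
σ_M = (5/ln 10) · (σ_p/p) = 2.1715 × 0.0044/0.01668 = 2.1715 × 0.26379 = 0.57282.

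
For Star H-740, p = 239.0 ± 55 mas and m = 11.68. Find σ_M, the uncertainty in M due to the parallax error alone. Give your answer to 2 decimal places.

M = m − 5 log₁₀ d + 5 = m + 5 log₁₀ p + 5, so ∂M/∂p = 5/(p ln 10).
σ_M = (5/ln 10) · (σ_p/p) = 2.1715 × 55/239.0 = 2.1715 × 0.23013 = 0.49973.

σ_M = 0.50 mag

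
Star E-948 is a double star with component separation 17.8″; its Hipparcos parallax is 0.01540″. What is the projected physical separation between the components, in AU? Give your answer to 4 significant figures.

1156 AU

d = 1/p = 1/0.01540″ = 64.935 pc.
At distance d (pc), an angle of θ arcsec spans θ·d AU: s = 17.8 × 64.935 = 1155.8 AU.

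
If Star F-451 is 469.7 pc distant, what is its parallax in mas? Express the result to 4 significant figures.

2.129 mas

p = 1/d = 1/469.7 = 0.002129 arcsec.
= 0.002129 × 1000 = 2.129 mas.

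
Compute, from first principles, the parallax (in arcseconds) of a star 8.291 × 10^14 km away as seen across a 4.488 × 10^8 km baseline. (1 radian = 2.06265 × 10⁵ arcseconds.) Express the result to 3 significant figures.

0.112 arcsec

θ ≈ B/d = (4.488 × 10^8) / (8.291 × 10^14) = 5.4131 × 10^-7 rad.
In arcseconds: 5.4131 × 10^-7 × 206265 = 0.11165″.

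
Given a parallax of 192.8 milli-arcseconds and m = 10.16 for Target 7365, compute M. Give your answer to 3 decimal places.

d = 1/p = 1/0.1928″ = 5.1867 pc.
m − M = 5 log₁₀(5.1867) − 5 = 3.5745 − 5 = -1.4255.
M = m − (m − M) = 10.16 − (-1.4255) = 11.586.

M = 11.586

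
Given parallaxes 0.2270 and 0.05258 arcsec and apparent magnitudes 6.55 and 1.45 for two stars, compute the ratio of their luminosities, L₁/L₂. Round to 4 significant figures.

L₁/L₂ = 0.0004893

d₁ = 1/p₁ = 1/0.2270″ = 4.4053 pc; d₂ = 1/p₂ = 1/0.05258″ = 19.019 pc.
M₁ = m₁ − 5 log₁₀ d₁ + 5 = 6.55 − 3.2199 + 5 = 8.3301.
M₂ = 1.45 − 6.3959 + 5 = 0.0541.
L₁/L₂ = 10^(0.4(M₂ − M₁)) = 10^(0.4 × (-8.2760)) = 10^(-3.31040) = 0.00048933.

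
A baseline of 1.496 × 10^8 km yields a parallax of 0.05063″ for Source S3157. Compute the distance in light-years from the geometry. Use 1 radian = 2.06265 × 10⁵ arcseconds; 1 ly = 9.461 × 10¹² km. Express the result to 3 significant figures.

64.4 ly

θ = 0.05063″ = 0.05063/206265 = 2.4546 × 10^-7 rad.
d = B/θ = (1.496 × 10^8) / (2.4546 × 10^-7) = 6.0947 × 10^14 km = (6.0947 × 10^14) / (9.461 × 10^12) ly = 64.419 ly.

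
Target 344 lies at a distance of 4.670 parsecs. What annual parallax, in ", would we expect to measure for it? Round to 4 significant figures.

0.2141 "

p = 1/d = 1/4.67 = 0.21413 arcsec.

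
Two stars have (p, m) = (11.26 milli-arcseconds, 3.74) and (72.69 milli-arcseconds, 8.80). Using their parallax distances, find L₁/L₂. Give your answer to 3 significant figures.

d₁ = 1/p₁ = 1/0.01126″ = 88.81 pc; d₂ = 1/p₂ = 1/0.07269″ = 13.757 pc.
M₁ = m₁ − 5 log₁₀ d₁ + 5 = 3.74 − 9.7423 + 5 = -1.0023.
M₂ = 8.80 − 5.6926 + 5 = 8.1074.
L₁/L₂ = 10^(0.4(M₂ − M₁)) = 10^(0.4 × 9.1097) = 10^3.64388 = 4404.3.

L₁/L₂ = 4400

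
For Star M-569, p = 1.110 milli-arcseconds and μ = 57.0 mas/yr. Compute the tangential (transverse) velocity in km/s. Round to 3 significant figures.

d = 1/p = 1/0.001110″ = 900.9 pc.
μ = 57.0 mas/yr = 0.0570 ″/yr.
v_t = 4.74 × μ × d = 4.74 × 0.0570 × 900.9 = 243.41 km/s.

243 km/s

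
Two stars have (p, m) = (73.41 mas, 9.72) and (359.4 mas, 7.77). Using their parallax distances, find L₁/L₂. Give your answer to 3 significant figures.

L₁/L₂ = 3.98

d₁ = 1/p₁ = 1/0.07341″ = 13.622 pc; d₂ = 1/p₂ = 1/0.3594″ = 2.7824 pc.
M₁ = m₁ − 5 log₁₀ d₁ + 5 = 9.72 − 5.6712 + 5 = 9.0488.
M₂ = 7.77 − 2.2221 + 5 = 10.5479.
L₁/L₂ = 10^(0.4(M₂ − M₁)) = 10^(0.4 × 1.4991) = 10^0.59964 = 3.9778.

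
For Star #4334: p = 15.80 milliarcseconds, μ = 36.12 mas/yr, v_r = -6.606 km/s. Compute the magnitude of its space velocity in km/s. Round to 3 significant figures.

12.7 km/s

d = 1/p = 1/0.01580″ = 63.291 pc.
μ = 36.12 mas/yr = 0.03612 ″/yr.
v_t = 4.740 μ d = 4.740 × 0.03612 × 63.291 = 10.836 km/s.
v = √(v_r² + v_t²) = √((-6.606)² + 10.836²) = √161.058 = 12.691 km/s.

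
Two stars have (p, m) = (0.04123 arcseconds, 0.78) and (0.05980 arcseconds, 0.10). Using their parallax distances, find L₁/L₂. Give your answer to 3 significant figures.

L₁/L₂ = 1.12

d₁ = 1/p₁ = 1/0.04123″ = 24.254 pc; d₂ = 1/p₂ = 1/0.05980″ = 16.722 pc.
M₁ = m₁ − 5 log₁₀ d₁ + 5 = 0.78 − 6.9239 + 5 = -1.1439.
M₂ = 0.10 − 6.1164 + 5 = -1.0164.
L₁/L₂ = 10^(0.4(M₂ − M₁)) = 10^(0.4 × 0.1275) = 10^0.05100 = 1.1246.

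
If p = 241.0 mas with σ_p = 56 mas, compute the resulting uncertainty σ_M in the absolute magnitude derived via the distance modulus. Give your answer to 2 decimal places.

M = m − 5 log₁₀ d + 5 = m + 5 log₁₀ p + 5, so ∂M/∂p = 5/(p ln 10).
σ_M = (5/ln 10) · (σ_p/p) = 2.1715 × 56/241.0 = 2.1715 × 0.23237 = 0.50459.

σ_M = 0.50 mag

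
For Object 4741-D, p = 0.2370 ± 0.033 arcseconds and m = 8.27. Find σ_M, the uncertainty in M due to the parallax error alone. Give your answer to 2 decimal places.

M = m − 5 log₁₀ d + 5 = m + 5 log₁₀ p + 5, so ∂M/∂p = 5/(p ln 10).
σ_M = (5/ln 10) · (σ_p/p) = 2.1715 × 0.033/0.2370 = 2.1715 × 0.13924 = 0.30236.

σ_M = 0.30 mag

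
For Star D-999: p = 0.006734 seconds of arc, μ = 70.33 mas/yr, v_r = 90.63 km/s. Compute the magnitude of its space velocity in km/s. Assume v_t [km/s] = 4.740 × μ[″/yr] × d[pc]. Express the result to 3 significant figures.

103 km/s

d = 1/p = 1/0.006734″ = 148.5 pc.
μ = 70.33 mas/yr = 0.07033 ″/yr.
v_t = 4.740 μ d = 4.740 × 0.07033 × 148.5 = 49.505 km/s.
v = √(v_r² + v_t²) = √(90.63² + 49.505²) = √10664.5 = 103.27 km/s.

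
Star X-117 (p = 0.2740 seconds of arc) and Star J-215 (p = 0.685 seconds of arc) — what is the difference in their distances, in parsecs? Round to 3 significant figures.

d_A = 1/0.2740″ = 3.6496 pc; d_B = 1/0.6850″ = 1.4599 pc.
|d_B − d_A| = |1.4599 − 3.6496| = 2.1897 pc.

2.19 pc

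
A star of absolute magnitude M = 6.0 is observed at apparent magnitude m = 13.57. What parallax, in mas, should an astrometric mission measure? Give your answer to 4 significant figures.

3.062 mas

m − M = 13.57 − 6.0 = 7.57.
d = 10^((m−M)/5 + 1) = 10^2.514 = 326.59 pc.
p = 1/d = 1/326.59 = 0.0030619 arcsec = 3.0619 mas.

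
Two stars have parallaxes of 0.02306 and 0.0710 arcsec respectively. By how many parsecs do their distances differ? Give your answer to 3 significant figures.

29.3 pc

d_A = 1/0.02306″ = 43.365 pc; d_B = 1/0.07100″ = 14.085 pc.
|d_B − d_A| = |14.085 − 43.365| = 29.28 pc.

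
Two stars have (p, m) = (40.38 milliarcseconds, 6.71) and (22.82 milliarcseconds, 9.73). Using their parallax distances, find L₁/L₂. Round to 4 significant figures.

d₁ = 1/p₁ = 1/0.04038″ = 24.765 pc; d₂ = 1/p₂ = 1/0.02282″ = 43.821 pc.
M₁ = m₁ − 5 log₁₀ d₁ + 5 = 6.71 − 6.9692 + 5 = 4.7408.
M₂ = 9.73 − 8.2084 + 5 = 6.5216.
L₁/L₂ = 10^(0.4(M₂ − M₁)) = 10^(0.4 × 1.7808) = 10^0.71232 = 5.1561.

L₁/L₂ = 5.156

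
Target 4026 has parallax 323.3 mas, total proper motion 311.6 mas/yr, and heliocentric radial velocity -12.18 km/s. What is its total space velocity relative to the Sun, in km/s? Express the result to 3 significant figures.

d = 1/p = 1/0.3233″ = 3.0931 pc.
μ = 311.6 mas/yr = 0.3116 ″/yr.
v_t = 4.740 μ d = 4.740 × 0.3116 × 3.0931 = 4.5685 km/s.
v = √(v_r² + v_t²) = √((-12.18)² + 4.5685²) = √169.224 = 13.009 km/s.

13.0 km/s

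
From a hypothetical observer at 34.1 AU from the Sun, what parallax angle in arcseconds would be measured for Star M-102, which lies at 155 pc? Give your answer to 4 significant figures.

p (arcsec) = B (AU) / d (pc).
p = 34.1 / 155 = 0.22 arcsec.

0.2200 arcsec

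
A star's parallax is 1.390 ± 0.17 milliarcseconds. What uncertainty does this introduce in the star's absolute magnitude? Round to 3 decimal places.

M = m − 5 log₁₀ d + 5 = m + 5 log₁₀ p + 5, so ∂M/∂p = 5/(p ln 10).
σ_M = (5/ln 10) · (σ_p/p) = 2.1715 × 0.17/1.390 = 2.1715 × 0.1223 = 0.26557.

σ_M = 0.266 mag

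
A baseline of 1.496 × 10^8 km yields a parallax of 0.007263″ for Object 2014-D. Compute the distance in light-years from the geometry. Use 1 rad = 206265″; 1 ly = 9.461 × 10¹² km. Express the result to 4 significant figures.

449.1 ly

θ = 0.007263″ = 0.007263/206265 = 3.5212 × 10^-8 rad.
d = B/θ = (1.496 × 10^8) / (3.5212 × 10^-8) = 4.2486 × 10^15 km = (4.2486 × 10^15) / (9.461 × 10^12) ly = 449.06 ly.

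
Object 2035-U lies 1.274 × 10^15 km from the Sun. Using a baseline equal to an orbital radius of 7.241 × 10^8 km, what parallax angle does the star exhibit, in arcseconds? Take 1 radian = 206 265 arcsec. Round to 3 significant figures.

0.117 arcsec

θ ≈ B/d = (7.241 × 10^8) / (1.274 × 10^15) = 5.6837 × 10^-7 rad.
In arcseconds: 5.6837 × 10^-7 × 206265 = 0.11723″.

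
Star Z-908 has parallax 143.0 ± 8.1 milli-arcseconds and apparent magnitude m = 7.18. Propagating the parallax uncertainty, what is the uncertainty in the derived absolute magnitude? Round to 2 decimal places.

σ_M = 0.12 mag

M = m − 5 log₁₀ d + 5 = m + 5 log₁₀ p + 5, so ∂M/∂p = 5/(p ln 10).
σ_M = (5/ln 10) · (σ_p/p) = 2.1715 × 8.1/143.0 = 2.1715 × 0.056643 = 0.123.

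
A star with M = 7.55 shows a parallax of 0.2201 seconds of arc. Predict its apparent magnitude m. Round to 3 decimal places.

d = 1/p = 1/0.2201″ = 4.5434 pc.
m − M = 5 log₁₀ d − 5 = 5 log₁₀(4.5434) − 5 = 3.2869 − 5 = -1.7131.
m = M + (m − M) = 7.55 + (-1.7131) = 5.837.

m = 5.837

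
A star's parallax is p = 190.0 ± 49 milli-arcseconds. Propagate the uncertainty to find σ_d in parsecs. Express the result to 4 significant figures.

1.357 pc

d = 1/p, so σ_d = σ_p / p².
σ_d = 0.0490 / (0.1900)² = 0.0490 / 0.0361 = 1.3573 pc.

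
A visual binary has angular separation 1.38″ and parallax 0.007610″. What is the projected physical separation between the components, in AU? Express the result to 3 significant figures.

181 AU

d = 1/p = 1/0.007610″ = 131.41 pc.
At distance d (pc), an angle of θ arcsec spans θ·d AU: s = 1.38 × 131.41 = 181.35 AU.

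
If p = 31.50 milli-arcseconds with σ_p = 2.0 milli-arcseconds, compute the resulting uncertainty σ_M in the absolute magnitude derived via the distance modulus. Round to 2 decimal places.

σ_M = 0.14 mag

M = m − 5 log₁₀ d + 5 = m + 5 log₁₀ p + 5, so ∂M/∂p = 5/(p ln 10).
σ_M = (5/ln 10) · (σ_p/p) = 2.1715 × 2.0/31.50 = 2.1715 × 0.063492 = 0.13787.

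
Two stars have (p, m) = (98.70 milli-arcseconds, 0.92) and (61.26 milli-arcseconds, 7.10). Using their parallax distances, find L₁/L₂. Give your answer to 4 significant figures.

L₁/L₂ = 114.2

d₁ = 1/p₁ = 1/0.09870″ = 10.132 pc; d₂ = 1/p₂ = 1/0.06126″ = 16.324 pc.
M₁ = m₁ − 5 log₁₀ d₁ + 5 = 0.92 − 5.0285 + 5 = 0.8915.
M₂ = 7.10 − 6.0641 + 5 = 6.0359.
L₁/L₂ = 10^(0.4(M₂ − M₁)) = 10^(0.4 × 5.1444) = 10^2.05776 = 114.22.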